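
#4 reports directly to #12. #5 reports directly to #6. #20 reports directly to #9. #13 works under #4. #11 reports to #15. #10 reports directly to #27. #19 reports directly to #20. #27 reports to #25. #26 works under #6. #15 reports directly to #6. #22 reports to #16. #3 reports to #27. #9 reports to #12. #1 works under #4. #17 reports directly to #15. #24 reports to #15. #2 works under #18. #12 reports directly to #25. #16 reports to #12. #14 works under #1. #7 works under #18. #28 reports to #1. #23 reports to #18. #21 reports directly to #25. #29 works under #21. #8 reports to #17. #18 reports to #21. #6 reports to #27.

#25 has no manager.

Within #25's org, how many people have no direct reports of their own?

The people in #25's organization with no one reporting to them are #29, #2, #7, #23, #22, #19, #13, #14, #28, #10, #3, #5, #11, #24, #8, #26. That is 16.

16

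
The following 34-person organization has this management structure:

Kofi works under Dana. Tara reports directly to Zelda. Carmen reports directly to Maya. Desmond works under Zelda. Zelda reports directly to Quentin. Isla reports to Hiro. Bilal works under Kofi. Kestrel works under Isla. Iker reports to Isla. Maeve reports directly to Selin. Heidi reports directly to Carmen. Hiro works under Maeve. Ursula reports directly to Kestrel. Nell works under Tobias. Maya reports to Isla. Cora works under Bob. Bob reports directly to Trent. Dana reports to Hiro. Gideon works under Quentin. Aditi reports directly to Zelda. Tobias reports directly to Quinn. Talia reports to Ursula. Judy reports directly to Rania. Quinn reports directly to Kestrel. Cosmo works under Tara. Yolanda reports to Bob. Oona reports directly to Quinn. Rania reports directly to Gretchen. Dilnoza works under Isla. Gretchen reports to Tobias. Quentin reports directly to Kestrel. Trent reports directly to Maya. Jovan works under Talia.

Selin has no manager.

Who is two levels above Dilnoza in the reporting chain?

Hiro

Dilnoza reports to Isla, and Isla reports to Hiro. So Dilnoza's skip-level manager is Hiro.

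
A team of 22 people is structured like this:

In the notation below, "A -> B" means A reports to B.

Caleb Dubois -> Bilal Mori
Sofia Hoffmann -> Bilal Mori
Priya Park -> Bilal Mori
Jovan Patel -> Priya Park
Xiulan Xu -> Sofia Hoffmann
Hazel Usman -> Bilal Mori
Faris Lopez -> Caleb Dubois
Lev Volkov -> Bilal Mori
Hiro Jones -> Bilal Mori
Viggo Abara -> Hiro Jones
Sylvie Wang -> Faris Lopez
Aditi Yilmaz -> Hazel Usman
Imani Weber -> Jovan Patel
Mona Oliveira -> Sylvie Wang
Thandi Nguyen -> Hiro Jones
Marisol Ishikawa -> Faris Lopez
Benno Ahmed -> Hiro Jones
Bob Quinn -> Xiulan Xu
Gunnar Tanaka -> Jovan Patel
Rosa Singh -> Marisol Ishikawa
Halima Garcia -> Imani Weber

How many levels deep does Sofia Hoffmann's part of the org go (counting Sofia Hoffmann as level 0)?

2

The longest chain under Sofia Hoffmann runs Sofia Hoffmann → Xiulan Xu → Bob Quinn, which is 2 levels below Sofia Hoffmann.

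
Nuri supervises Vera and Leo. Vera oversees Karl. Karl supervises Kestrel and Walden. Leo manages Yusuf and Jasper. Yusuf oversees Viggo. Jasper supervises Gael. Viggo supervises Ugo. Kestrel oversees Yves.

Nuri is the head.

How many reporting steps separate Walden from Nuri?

3

Chain from Walden up to Nuri: Walden → Karl → Vera → Nuri. That is 3 steps up, so Walden is 3 levels below Nuri.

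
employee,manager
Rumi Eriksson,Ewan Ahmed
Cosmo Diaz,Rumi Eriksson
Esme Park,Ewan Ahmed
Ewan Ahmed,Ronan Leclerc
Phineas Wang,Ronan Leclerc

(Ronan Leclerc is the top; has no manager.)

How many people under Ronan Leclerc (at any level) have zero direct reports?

The people in Ronan Leclerc's organization with no one reporting to them are Phineas Wang, Esme Park, Cosmo Diaz. That is 3.

3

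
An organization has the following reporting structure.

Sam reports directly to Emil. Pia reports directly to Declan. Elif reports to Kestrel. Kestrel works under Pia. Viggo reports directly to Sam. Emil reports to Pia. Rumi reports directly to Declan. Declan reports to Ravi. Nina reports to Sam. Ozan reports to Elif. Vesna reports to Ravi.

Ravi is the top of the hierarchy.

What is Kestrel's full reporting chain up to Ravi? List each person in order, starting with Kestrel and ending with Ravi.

Kestrel -> Pia -> Declan -> Ravi

Kestrel reports to Pia. Pia reports to Declan. Declan reports to Ravi. Ravi is at the top.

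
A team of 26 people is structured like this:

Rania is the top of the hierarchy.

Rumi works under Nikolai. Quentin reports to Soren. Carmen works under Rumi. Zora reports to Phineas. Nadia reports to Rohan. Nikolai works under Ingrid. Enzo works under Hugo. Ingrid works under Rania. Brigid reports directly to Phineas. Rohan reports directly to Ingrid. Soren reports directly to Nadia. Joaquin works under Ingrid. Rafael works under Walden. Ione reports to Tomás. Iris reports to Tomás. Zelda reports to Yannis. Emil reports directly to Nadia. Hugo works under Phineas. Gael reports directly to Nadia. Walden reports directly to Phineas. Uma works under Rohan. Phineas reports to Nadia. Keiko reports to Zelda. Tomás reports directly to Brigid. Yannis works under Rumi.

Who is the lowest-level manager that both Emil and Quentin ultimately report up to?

Nadia

Emil's chain of managers is Nadia, Rohan, Ingrid, Rania. Quentin's chain of managers is Soren, Nadia, Rohan, Ingrid, Rania. The first manager that appears in both chains is Nadia.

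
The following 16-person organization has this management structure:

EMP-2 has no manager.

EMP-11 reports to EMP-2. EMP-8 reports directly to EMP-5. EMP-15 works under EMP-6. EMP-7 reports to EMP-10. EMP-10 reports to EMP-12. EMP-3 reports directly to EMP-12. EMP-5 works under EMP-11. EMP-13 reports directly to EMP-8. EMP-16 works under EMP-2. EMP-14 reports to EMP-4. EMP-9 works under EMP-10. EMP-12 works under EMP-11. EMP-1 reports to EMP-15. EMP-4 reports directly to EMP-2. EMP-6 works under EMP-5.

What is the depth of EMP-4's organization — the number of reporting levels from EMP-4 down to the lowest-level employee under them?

The longest chain under EMP-4 runs EMP-4 → EMP-14, which is 1 level below EMP-4.

1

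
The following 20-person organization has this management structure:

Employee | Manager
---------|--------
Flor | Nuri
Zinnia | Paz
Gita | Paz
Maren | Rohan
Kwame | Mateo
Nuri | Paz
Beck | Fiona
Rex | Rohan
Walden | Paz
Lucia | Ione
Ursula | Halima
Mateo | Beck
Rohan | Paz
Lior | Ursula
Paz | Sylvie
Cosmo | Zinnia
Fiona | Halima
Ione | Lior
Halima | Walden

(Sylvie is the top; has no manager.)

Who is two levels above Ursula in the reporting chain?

Walden

Ursula reports to Halima, and Halima reports to Walden. So Ursula's skip-level manager is Walden.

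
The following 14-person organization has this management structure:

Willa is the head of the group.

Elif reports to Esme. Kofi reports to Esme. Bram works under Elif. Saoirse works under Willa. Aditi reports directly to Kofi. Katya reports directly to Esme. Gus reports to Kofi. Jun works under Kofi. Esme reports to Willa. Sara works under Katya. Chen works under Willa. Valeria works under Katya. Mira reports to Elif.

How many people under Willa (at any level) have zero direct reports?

9

The people in Willa's organization with no one reporting to them are Chen, Saoirse, Sara, Valeria, Jun, Gus, Aditi, Bram, Mira. That is 9.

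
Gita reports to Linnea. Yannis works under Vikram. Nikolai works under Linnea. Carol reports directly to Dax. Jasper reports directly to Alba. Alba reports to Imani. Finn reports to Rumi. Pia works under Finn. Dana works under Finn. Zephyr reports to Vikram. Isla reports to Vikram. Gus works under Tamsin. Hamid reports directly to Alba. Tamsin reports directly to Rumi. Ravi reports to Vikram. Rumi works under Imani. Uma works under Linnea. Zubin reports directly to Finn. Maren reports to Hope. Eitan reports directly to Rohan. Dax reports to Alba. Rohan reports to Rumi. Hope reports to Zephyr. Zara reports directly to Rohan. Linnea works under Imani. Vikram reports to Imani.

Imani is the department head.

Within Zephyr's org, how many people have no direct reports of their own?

1

The only person in Zephyr's organization with no one reporting to them is Maren. That is 1.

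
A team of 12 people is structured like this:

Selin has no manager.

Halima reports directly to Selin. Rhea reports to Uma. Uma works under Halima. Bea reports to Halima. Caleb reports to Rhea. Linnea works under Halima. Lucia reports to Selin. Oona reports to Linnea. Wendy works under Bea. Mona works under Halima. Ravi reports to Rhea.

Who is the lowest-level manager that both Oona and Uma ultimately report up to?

Halima

Oona's chain of managers is Linnea, Halima, Selin. Uma's chain of managers is Halima, Selin. The first manager that appears in both chains is Halima.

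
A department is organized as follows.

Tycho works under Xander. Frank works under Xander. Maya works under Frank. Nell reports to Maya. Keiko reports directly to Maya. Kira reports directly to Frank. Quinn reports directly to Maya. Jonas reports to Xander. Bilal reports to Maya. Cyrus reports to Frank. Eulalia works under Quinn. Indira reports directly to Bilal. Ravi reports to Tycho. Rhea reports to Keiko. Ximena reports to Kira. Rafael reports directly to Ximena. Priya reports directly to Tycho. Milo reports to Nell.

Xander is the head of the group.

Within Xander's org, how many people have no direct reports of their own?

The people in Xander's organization with no one reporting to them are Jonas, Cyrus, Rafael, Indira, Eulalia, Rhea, Milo, Priya, Ravi. That is 9.

9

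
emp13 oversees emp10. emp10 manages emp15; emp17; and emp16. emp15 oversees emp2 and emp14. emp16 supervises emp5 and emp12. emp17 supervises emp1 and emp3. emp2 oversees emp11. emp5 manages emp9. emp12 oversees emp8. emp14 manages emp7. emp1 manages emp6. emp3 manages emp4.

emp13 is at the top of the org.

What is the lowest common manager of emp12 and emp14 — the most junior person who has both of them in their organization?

emp12's chain of managers is emp16, emp10, emp13. emp14's chain of managers is emp15, emp10, emp13. The first manager that appears in both chains is emp10.

emp10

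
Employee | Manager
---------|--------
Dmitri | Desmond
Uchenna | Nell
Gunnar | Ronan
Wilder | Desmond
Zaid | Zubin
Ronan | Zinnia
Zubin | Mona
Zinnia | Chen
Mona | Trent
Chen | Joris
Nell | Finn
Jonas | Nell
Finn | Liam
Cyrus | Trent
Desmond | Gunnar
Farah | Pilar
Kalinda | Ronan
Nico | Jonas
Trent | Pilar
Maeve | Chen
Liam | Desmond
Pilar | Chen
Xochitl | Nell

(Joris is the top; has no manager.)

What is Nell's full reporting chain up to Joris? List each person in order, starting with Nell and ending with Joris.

Nell -> Finn -> Liam -> Desmond -> Gunnar -> Ronan -> Zinnia -> Chen -> Joris

Nell reports to Finn. Finn reports to Liam. Liam reports to Desmond. Desmond reports to Gunnar. Gunnar reports to Ronan. Ronan reports to Zinnia. Zinnia reports to Chen. Chen reports to Joris. Joris is at the top.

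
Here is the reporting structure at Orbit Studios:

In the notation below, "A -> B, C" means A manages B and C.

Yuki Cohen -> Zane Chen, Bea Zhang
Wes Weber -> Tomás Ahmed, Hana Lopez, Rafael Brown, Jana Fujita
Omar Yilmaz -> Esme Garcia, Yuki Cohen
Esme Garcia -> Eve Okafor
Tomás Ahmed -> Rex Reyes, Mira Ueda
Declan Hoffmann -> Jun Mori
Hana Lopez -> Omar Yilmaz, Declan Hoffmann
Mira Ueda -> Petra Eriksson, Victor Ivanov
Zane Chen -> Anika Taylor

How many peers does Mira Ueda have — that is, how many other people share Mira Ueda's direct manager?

Mira Ueda reports to Tomás Ahmed. Tomás Ahmed's other direct reports are Rex Reyes — 1 peer.

1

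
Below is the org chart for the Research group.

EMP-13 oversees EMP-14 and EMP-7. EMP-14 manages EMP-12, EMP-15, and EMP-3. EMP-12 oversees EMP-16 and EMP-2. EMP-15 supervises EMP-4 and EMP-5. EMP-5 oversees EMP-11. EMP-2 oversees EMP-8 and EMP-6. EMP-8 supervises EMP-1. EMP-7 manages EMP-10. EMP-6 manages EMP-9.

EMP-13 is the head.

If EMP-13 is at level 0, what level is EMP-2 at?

3

Chain from EMP-2 up to EMP-13: EMP-2 → EMP-12 → EMP-14 → EMP-13. That is 3 steps up, so EMP-2 is 3 levels below EMP-13.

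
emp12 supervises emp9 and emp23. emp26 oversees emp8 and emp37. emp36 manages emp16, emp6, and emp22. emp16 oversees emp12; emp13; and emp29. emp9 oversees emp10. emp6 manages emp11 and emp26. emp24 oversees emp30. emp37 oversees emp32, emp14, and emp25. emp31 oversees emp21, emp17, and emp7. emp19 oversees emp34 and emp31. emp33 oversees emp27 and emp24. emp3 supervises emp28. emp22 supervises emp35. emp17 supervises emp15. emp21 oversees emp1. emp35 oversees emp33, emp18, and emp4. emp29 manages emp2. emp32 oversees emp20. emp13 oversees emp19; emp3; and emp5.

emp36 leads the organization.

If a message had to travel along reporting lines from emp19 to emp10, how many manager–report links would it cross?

5

emp19 is 2 levels below emp16, and emp10 is 3 levels below emp16 (their lowest common manager). The shortest path runs up from emp19 to emp16 and back down to emp10: 2 + 3 = 5 links.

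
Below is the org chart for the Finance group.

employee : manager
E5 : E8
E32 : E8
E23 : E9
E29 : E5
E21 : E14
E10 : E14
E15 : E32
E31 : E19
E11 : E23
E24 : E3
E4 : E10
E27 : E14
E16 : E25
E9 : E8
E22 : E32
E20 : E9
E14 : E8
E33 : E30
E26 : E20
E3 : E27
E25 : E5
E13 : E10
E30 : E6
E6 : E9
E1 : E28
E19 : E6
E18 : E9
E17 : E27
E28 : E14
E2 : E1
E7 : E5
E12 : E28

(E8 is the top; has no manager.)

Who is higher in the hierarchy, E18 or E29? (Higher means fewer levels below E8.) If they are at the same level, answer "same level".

same level

Both E18 and E29 are 2 levels below E8.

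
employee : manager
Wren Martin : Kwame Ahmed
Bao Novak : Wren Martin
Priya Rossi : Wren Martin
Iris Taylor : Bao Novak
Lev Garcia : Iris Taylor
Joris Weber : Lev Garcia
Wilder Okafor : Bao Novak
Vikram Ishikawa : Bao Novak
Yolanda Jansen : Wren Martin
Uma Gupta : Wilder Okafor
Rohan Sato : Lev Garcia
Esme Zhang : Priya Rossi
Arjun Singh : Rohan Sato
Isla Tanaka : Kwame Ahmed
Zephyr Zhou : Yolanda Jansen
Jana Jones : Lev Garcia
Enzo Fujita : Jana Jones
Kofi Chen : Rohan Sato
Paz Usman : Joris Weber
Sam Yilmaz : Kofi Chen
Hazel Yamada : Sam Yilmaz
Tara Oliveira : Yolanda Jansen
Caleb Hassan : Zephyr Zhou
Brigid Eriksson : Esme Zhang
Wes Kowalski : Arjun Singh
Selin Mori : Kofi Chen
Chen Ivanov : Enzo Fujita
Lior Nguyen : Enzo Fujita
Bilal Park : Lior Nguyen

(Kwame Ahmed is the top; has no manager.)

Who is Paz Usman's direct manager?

Paz Usman reports directly to Joris Weber.

Joris Weber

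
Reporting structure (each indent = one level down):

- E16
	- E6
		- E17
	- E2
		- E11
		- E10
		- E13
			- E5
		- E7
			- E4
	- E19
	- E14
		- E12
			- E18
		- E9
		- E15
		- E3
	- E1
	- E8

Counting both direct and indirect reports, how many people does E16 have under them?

18

E16 directly manages E6, E2, E19, E14, E1, E8. Under E6: E17 (1). Under E2: E7, E4, E13, E5, E10, E11 (6). E19 has no reports. Under E14: E3, E15, E9, E12, E18 (5). E1 has no reports. E8 has no reports. So E16's organization is 6 direct reports plus everyone under them: 2 + 7 + 1 + 6 + 1 + 1 = 18.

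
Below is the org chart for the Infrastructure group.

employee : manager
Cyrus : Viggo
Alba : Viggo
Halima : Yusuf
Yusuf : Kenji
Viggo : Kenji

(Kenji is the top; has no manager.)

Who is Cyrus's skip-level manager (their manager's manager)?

Cyrus reports to Viggo, and Viggo reports to Kenji. So Cyrus's skip-level manager is Kenji.

Kenji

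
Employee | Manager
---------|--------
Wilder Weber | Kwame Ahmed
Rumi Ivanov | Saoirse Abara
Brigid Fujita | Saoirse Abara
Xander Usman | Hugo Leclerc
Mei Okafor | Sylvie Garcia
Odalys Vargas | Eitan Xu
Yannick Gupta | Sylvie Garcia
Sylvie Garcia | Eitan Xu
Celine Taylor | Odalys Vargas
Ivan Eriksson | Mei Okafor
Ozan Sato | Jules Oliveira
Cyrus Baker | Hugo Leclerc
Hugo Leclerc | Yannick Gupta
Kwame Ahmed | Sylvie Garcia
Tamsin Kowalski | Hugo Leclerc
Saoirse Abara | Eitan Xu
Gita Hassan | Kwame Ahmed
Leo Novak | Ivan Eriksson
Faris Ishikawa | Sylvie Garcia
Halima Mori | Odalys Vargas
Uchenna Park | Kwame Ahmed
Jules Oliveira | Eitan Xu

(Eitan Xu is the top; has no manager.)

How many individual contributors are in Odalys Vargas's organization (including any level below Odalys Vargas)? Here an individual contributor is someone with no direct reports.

The people in Odalys Vargas's organization with no one reporting to them are Celine Taylor, Halima Mori. That is 2.

2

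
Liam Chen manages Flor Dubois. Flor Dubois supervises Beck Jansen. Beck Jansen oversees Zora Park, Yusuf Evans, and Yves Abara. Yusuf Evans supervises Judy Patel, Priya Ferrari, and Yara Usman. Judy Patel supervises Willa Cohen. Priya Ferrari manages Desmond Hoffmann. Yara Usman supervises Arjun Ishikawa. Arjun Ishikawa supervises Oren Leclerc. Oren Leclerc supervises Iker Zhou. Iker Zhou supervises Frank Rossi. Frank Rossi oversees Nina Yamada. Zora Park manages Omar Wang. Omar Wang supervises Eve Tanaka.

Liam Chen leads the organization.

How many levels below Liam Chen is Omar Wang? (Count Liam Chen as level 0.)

4

Chain from Omar Wang up to Liam Chen: Omar Wang → Zora Park → Beck Jansen → Flor Dubois → Liam Chen. That is 4 steps up, so Omar Wang is 4 levels below Liam Chen.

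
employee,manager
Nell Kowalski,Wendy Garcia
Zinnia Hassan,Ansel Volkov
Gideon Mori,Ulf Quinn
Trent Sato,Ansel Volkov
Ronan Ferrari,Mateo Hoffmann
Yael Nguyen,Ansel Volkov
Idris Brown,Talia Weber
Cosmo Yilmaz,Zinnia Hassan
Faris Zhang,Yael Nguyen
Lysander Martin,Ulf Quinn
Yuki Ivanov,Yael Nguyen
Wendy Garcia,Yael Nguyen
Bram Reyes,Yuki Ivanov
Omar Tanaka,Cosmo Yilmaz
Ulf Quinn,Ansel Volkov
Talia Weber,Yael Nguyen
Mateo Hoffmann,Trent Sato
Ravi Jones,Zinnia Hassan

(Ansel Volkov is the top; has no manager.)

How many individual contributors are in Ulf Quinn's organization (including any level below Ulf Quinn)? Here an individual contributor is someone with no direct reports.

The people in Ulf Quinn's organization with no one reporting to them are Lysander Martin, Gideon Mori. That is 2.

2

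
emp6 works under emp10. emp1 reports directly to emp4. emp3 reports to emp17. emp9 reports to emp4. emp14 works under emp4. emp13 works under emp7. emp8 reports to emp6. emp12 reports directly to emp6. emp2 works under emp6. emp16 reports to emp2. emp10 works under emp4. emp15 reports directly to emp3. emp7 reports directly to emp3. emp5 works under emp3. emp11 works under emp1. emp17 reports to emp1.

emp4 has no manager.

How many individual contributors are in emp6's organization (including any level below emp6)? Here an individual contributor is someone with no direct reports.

3

The people in emp6's organization with no one reporting to them are emp8, emp12, emp16. That is 3.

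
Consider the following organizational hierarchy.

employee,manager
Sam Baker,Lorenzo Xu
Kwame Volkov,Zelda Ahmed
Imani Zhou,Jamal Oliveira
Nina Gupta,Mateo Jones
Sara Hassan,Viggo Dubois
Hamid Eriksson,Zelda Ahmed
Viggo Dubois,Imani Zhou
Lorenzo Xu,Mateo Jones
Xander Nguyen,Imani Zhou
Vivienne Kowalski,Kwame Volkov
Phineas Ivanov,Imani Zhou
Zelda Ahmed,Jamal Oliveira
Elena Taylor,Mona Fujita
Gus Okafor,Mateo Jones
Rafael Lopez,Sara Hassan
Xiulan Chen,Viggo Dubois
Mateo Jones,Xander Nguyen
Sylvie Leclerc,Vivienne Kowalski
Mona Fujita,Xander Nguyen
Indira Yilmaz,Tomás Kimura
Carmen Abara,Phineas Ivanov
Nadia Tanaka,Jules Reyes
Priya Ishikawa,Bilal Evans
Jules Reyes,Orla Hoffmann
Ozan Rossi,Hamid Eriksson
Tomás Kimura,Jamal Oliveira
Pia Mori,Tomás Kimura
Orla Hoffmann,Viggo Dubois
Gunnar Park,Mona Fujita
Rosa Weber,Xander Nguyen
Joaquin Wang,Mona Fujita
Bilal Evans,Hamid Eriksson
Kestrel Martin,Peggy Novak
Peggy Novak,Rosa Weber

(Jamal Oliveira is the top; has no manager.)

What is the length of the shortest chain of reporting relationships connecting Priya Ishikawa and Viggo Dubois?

Priya Ishikawa is 4 levels below Jamal Oliveira, and Viggo Dubois is 2 levels below Jamal Oliveira (their lowest common manager). The shortest path runs up from Priya Ishikawa to Jamal Oliveira and back down to Viggo Dubois: 4 + 2 = 6 links.

6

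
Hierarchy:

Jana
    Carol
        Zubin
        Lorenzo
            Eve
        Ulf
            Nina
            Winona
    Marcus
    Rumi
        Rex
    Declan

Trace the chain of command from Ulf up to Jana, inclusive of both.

Ulf -> Carol -> Jana

Ulf reports to Carol. Carol reports to Jana. Jana is at the top.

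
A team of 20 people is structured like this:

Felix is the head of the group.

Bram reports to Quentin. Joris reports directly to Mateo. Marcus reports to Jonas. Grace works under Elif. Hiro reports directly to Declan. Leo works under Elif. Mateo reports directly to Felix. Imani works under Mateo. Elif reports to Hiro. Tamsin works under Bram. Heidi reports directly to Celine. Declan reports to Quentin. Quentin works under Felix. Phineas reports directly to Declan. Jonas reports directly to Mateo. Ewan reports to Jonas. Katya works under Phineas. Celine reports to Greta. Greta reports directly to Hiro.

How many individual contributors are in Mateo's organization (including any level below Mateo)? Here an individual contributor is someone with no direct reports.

4

The people in Mateo's organization with no one reporting to them are Imani, Joris, Ewan, Marcus. That is 4.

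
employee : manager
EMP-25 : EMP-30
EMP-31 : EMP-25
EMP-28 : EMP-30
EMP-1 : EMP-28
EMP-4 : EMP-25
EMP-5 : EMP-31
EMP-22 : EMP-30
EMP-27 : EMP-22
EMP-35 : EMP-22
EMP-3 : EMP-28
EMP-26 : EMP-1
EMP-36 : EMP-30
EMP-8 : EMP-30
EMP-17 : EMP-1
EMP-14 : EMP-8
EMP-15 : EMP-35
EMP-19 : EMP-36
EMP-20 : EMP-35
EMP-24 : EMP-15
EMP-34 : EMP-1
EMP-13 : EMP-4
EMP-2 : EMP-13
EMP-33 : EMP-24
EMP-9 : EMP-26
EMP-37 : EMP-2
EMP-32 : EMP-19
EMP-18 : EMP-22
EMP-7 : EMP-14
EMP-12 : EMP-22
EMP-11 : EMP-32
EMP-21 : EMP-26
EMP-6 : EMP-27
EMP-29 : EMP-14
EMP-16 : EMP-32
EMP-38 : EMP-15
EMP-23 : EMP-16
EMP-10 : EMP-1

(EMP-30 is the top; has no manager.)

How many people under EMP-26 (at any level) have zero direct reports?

The people in EMP-26's organization with no one reporting to them are EMP-21, EMP-9. That is 2.

2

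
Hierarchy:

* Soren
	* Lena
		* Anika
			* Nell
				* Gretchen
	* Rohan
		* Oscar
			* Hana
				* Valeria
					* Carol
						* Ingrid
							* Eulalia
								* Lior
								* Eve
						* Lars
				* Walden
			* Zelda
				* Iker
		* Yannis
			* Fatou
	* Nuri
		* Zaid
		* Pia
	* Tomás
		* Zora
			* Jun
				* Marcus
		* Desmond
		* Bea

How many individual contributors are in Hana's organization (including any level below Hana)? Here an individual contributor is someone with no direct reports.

The people in Hana's organization with no one reporting to them are Walden, Lars, Eve, Lior. That is 4.

4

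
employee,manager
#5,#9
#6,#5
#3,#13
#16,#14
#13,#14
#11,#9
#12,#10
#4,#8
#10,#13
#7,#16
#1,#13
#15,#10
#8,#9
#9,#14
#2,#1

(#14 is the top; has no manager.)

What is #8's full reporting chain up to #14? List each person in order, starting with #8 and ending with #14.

#8 reports to #9. #9 reports to #14. #14 is at the top.

#8 -> #9 -> #14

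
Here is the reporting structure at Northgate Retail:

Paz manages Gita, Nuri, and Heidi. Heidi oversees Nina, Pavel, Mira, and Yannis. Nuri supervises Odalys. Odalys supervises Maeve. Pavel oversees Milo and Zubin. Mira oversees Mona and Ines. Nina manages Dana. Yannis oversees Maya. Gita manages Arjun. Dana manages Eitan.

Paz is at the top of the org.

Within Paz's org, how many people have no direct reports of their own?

The people in Paz's organization with no one reporting to them are Arjun, Maeve, Maya, Eitan, Ines, Mona, Zubin, Milo. That is 8.

8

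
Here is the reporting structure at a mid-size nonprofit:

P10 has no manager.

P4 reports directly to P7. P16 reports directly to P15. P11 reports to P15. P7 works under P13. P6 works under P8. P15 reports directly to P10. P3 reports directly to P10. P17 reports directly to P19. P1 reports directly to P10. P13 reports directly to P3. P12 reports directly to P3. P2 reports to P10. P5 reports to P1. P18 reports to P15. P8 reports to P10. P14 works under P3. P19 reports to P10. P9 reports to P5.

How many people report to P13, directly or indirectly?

2

P13 directly manages P7. Under P7: P4 (1). That's 2 in total.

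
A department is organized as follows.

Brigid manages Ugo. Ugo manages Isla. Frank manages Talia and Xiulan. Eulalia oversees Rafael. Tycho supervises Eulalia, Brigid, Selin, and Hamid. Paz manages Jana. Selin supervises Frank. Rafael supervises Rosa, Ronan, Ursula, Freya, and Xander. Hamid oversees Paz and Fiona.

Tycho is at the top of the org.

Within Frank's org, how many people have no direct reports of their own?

2

The people in Frank's organization with no one reporting to them are Talia, Xiulan. That is 2.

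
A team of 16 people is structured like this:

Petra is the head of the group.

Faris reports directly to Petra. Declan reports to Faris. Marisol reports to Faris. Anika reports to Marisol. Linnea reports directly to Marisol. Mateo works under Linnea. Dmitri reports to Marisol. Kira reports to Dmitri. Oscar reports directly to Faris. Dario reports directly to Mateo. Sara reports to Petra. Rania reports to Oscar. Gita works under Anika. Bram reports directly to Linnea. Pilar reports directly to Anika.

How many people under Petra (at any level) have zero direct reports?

8

The people in Petra's organization with no one reporting to them are Sara, Rania, Kira, Bram, Dario, Pilar, Gita, Declan. That is 8.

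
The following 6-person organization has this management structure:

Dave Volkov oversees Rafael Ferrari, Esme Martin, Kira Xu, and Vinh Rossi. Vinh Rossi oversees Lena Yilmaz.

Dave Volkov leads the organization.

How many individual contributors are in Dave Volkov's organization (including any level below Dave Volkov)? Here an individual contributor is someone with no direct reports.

4

The people in Dave Volkov's organization with no one reporting to them are Lena Yilmaz, Kira Xu, Rafael Ferrari, Esme Martin. That is 4.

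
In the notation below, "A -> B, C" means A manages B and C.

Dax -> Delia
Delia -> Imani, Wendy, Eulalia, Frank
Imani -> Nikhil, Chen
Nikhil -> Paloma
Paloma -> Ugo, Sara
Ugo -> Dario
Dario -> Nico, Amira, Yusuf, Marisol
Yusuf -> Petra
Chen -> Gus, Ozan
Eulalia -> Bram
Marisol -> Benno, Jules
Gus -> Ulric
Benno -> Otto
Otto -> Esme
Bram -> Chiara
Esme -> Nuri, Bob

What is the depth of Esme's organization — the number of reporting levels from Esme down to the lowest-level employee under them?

The longest chain under Esme runs Esme → Bob, which is 1 level below Esme.

1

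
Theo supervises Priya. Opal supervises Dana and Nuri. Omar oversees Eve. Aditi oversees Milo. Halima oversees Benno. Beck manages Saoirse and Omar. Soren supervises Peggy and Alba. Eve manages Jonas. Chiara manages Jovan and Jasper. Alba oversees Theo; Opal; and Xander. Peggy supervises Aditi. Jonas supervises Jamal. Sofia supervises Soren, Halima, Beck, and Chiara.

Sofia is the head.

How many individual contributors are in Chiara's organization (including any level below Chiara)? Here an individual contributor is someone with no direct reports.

2

The people in Chiara's organization with no one reporting to them are Jasper, Jovan. That is 2.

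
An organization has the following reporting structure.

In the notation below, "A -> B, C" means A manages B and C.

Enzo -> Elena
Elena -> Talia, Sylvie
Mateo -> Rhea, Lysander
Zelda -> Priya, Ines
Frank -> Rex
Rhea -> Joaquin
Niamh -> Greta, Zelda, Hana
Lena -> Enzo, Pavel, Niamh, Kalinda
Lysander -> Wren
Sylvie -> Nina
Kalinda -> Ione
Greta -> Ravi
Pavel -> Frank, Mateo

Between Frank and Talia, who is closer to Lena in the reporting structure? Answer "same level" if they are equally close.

Frank

Frank is 2 levels below Lena; Talia is 3. Frank is higher.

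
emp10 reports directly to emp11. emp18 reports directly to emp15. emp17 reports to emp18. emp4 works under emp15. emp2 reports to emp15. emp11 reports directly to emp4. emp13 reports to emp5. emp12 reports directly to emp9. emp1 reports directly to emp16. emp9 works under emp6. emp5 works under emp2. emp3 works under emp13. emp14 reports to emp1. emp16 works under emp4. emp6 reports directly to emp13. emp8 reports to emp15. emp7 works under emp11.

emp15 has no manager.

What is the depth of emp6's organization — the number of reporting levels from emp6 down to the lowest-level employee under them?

The longest chain under emp6 runs emp6 → emp9 → emp12, which is 2 levels below emp6.

2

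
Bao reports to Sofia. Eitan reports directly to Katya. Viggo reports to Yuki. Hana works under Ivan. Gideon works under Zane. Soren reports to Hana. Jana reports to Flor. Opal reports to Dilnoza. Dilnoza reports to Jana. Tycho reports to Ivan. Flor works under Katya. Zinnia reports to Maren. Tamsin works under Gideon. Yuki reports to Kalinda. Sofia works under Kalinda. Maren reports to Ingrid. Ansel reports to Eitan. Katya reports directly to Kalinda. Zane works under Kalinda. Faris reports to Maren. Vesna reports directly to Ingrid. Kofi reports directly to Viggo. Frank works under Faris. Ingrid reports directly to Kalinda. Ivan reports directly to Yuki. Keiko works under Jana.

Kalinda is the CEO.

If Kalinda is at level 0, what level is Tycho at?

3

Chain from Tycho up to Kalinda: Tycho → Ivan → Yuki → Kalinda. That is 3 steps up, so Tycho is 3 levels below Kalinda.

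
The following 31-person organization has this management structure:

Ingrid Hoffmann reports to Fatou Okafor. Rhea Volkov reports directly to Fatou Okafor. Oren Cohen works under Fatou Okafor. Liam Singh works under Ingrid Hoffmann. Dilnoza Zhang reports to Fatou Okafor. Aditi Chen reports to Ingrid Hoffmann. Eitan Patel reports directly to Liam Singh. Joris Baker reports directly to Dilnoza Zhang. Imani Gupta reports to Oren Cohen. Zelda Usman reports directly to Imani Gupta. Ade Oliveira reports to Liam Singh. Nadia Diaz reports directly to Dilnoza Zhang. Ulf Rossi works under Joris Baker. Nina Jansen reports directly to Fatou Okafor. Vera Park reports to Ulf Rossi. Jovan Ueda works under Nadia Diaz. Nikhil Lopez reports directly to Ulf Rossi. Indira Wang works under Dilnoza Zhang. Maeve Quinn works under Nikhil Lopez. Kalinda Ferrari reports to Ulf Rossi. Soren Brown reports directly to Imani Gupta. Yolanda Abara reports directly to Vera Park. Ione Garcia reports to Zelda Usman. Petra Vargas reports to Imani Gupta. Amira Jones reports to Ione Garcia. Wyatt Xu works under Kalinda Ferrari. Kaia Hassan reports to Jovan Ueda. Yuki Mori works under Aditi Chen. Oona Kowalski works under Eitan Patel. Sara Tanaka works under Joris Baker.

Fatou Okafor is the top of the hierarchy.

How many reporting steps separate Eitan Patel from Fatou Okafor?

3

Chain from Eitan Patel up to Fatou Okafor: Eitan Patel → Liam Singh → Ingrid Hoffmann → Fatou Okafor. That is 3 steps up, so Eitan Patel is 3 levels below Fatou Okafor.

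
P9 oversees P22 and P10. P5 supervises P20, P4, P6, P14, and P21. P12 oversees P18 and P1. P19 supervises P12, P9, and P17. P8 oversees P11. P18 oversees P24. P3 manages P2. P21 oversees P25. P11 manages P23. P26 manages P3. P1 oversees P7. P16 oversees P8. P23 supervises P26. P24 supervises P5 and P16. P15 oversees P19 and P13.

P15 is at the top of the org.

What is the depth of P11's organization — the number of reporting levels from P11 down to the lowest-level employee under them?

The longest chain under P11 runs P11 → P23 → P26 → P3 → P2, which is 4 levels below P11.

4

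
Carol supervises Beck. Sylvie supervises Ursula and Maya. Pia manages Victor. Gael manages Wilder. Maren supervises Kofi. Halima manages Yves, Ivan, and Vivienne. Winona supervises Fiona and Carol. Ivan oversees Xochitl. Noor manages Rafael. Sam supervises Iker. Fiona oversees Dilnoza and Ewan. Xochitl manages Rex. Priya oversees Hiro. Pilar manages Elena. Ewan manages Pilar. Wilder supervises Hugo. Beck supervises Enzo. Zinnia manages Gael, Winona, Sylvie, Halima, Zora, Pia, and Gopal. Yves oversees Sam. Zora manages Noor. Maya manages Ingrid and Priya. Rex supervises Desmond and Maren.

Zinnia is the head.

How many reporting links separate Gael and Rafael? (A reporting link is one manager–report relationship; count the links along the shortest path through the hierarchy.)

4

Gael is 1 level below Zinnia, and Rafael is 3 levels below Zinnia (their lowest common manager). The shortest path runs up from Gael to Zinnia and back down to Rafael: 1 + 3 = 4 links.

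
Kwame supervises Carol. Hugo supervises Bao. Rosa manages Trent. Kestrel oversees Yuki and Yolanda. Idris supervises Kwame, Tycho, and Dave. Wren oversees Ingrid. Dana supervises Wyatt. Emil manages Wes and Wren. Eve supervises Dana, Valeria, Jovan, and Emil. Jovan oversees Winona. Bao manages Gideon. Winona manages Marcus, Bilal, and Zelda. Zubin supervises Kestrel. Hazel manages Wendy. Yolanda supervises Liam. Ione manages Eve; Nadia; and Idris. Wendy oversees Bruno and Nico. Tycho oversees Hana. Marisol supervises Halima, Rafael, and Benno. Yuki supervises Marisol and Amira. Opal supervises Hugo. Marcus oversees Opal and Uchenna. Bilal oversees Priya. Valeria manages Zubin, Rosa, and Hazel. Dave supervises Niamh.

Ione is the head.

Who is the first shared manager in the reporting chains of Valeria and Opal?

Eve

Valeria's chain of managers is Eve, Ione. Opal's chain of managers is Marcus, Winona, Jovan, Eve, Ione. The first manager that appears in both chains is Eve.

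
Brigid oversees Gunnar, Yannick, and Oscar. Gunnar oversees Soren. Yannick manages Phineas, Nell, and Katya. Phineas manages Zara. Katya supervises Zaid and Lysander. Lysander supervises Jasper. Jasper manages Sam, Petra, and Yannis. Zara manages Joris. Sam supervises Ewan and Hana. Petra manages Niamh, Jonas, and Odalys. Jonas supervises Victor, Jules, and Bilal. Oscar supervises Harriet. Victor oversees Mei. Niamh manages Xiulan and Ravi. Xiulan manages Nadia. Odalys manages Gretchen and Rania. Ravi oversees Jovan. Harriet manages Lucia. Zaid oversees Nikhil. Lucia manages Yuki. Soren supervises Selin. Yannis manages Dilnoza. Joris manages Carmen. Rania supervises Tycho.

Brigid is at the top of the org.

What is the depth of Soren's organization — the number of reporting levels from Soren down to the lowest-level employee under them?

1

The longest chain under Soren runs Soren → Selin, which is 1 level below Soren.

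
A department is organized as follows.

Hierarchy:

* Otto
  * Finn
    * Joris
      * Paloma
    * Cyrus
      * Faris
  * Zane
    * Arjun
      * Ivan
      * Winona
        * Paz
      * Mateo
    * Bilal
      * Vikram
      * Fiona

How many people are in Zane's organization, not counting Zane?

8

Zane directly manages Arjun, Bilal. Under Arjun: Mateo, Winona, Paz, Ivan (4). Under Bilal: Fiona, Vikram (2). So Zane's organization is 2 direct reports plus everyone under them: 5 + 3 = 8.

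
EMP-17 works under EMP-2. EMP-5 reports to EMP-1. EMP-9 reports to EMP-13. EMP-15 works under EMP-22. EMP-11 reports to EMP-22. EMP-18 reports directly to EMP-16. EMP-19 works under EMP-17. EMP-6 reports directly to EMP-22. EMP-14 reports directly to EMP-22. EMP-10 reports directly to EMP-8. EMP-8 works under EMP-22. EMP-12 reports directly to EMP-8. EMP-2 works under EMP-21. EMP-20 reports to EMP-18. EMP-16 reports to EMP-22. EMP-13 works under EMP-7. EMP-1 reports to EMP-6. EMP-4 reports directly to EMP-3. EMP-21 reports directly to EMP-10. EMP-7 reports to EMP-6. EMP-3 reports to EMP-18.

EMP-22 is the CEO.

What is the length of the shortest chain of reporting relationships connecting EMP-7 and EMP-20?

EMP-7 is 2 levels below EMP-22, and EMP-20 is 3 levels below EMP-22 (their lowest common manager). The shortest path runs up from EMP-7 to EMP-22 and back down to EMP-20: 2 + 3 = 5 links.

5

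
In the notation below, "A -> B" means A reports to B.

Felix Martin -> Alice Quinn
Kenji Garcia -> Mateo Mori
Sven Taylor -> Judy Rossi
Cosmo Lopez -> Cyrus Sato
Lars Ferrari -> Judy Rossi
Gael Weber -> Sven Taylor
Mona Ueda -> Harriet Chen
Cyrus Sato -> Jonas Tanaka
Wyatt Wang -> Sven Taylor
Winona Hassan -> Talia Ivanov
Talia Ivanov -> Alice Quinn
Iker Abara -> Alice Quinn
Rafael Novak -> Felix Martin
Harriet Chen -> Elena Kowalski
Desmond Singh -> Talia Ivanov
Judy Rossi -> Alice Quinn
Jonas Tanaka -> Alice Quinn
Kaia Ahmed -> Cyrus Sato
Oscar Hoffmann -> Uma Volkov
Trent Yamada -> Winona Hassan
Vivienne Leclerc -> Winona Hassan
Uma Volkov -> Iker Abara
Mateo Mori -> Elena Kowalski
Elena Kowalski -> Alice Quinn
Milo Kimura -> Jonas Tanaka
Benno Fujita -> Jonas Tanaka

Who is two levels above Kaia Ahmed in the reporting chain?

Kaia Ahmed reports to Cyrus Sato, and Cyrus Sato reports to Jonas Tanaka. So Kaia Ahmed's skip-level manager is Jonas Tanaka.

Jonas Tanaka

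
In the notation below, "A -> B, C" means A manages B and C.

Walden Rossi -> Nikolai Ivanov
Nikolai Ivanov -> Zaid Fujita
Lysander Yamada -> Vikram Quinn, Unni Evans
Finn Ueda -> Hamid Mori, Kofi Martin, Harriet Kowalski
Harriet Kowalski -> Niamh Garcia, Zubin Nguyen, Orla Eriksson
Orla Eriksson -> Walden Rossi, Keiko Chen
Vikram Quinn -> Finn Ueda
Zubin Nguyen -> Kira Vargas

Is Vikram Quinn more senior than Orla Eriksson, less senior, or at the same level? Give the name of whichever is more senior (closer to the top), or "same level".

Vikram Quinn is 1 level below Lysander Yamada; Orla Eriksson is 4. Vikram Quinn is higher.

Vikram Quinn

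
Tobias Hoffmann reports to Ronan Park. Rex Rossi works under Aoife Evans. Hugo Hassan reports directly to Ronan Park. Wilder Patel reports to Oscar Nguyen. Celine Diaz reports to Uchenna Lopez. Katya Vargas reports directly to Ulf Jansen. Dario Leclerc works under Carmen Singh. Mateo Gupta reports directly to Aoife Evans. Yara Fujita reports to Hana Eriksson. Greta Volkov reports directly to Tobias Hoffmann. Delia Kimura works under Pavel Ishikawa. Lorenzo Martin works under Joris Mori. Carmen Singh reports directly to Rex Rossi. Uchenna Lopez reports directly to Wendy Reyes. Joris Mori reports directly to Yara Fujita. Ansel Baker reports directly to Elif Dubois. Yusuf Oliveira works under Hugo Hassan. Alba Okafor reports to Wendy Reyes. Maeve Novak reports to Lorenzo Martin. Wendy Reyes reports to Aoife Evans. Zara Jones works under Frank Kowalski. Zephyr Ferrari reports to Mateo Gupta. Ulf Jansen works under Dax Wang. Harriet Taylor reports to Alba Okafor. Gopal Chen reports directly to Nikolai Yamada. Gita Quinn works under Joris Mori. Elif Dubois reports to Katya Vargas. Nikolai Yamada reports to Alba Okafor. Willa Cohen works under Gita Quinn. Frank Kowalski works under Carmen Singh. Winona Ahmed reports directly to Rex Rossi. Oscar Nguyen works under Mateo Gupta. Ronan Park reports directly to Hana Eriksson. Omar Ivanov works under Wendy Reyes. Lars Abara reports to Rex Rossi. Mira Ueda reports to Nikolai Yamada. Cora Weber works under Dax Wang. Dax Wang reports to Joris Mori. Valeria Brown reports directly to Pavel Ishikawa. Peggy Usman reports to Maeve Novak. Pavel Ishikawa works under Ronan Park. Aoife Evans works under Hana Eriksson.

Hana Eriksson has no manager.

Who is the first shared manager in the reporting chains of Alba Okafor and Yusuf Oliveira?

Hana Eriksson

Alba Okafor's chain of managers is Wendy Reyes, Aoife Evans, Hana Eriksson. Yusuf Oliveira's chain of managers is Hugo Hassan, Ronan Park, Hana Eriksson. The first manager that appears in both chains is Hana Eriksson.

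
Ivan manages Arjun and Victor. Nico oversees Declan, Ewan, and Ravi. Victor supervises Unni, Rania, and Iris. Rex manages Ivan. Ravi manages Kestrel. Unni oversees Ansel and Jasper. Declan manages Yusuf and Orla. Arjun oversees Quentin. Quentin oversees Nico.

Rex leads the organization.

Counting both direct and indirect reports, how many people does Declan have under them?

Declan directly manages Yusuf, Orla. Yusuf has no reports. Orla has no reports. So Declan's organization is 2 direct reports plus everyone under them: 1 + 1 = 2.

2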